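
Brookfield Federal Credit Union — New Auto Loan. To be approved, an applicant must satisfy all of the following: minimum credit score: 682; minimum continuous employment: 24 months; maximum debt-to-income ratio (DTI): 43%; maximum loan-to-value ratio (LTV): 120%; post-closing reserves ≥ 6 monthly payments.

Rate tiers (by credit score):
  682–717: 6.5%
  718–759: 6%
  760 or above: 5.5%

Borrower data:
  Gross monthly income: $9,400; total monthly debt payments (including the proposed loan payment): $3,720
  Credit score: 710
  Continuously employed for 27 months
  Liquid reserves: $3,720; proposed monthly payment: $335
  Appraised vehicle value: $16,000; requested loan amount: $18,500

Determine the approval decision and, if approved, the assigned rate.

Credit score 710 ≥ 682 (meets minimum)
Debt-to-income = 3,720/9,400 = 39.6% — meets 43% limit
Loan-to-value = 18,500/16,000 = 115.6% — pass (120% max)
Liquid reserves cover 3,720/335 = 11.1 months — ≥ 6 required
Employment 27 ≥ 24 months
All requirements met. Score 710 falls in the 682–717 tier → 6.5%.

Approved at 6.5%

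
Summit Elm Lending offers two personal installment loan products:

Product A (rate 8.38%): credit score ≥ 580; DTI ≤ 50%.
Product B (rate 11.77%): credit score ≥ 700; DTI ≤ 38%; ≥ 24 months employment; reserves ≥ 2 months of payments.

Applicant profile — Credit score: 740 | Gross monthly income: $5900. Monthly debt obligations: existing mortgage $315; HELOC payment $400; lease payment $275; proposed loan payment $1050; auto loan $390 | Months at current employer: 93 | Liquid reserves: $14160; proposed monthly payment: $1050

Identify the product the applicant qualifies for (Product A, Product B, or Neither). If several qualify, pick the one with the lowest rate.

Product A

Total debts = (315 + 400 + 275 + 1,050 + 390) = 2,430; DTI = 2,430/5,900 = 41.2%.
Reserves = 14,160/1,050 = 13.5 months.
Product A: score 740 ≥ 580; DTI 41.2% ≤ 50% → qualifies.
Product B: score 740 ≥ 700; DTI 41.2% > 38%; employment 93 ≥ 24 mo; reserves 13.5 ≥ 2 mo → does not qualify.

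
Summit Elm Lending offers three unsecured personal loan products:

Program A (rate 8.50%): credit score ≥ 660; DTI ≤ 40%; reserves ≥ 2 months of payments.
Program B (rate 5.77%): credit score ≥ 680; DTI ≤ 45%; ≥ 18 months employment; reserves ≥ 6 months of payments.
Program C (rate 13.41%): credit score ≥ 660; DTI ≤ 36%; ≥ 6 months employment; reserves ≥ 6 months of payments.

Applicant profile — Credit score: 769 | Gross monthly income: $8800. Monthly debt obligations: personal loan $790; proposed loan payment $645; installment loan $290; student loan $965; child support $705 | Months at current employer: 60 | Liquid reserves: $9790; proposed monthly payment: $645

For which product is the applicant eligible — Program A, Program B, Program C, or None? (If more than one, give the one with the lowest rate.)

Program B

Total debts = (790 + 645 + 290 + 965 + 705) = 3,395; DTI = 3,395/8,800 = 38.6%.
Reserves = 9,790/645 = 15.2 months.
Program A: score 769 ≥ 660; DTI 38.6% ≤ 40%; reserves 15.2 ≥ 2 mo → qualifies.
Program B: score 769 ≥ 680; DTI 38.6% ≤ 45%; employment 60 ≥ 18 mo; reserves 15.2 ≥ 6 mo → qualifies.
Program C: score 769 ≥ 660; DTI 38.6% > 36%; employment 60 ≥ 6 mo; reserves 15.2 ≥ 6 mo → does not qualify.
Qualifying: Program A, Program B. Lowest rate is 5.77% → Program B.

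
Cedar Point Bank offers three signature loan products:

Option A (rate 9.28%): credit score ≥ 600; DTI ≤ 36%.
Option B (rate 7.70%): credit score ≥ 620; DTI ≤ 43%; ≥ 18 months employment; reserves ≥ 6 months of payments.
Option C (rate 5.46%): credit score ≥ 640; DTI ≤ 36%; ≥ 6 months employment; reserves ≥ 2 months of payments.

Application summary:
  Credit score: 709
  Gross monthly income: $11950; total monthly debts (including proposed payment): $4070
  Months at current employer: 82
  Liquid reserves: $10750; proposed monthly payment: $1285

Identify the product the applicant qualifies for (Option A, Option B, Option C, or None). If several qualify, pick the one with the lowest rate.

DTI = 4,070/11,950 = 34.1%.
Reserves = 10,750/1,285 = 8.4 months.
Option A: score 709 ≥ 600; DTI 34.1% ≤ 36% → qualifies.
Option B: score 709 ≥ 620; DTI 34.1% ≤ 43%; employment 82 ≥ 18 mo; reserves 8.4 ≥ 6 mo → qualifies.
Option C: score 709 ≥ 640; DTI 34.1% ≤ 36%; employment 82 ≥ 6 mo; reserves 8.4 ≥ 2 mo → qualifies.
Qualifying: Option A, Option B, Option C. Lowest rate is 5.46% → Option C.

Option C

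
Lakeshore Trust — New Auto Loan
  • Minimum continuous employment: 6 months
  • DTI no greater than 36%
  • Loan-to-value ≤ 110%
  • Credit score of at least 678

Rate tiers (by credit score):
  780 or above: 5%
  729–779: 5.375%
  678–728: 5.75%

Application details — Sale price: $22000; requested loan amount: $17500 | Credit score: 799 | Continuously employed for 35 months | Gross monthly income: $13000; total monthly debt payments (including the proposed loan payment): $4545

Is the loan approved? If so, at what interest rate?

Credit score 799 ≥ 678 (meets minimum)
Loan-to-value = 17,500/22,000 = 79.5% — pass (110% max)
DTI: 4,545 ÷ 13,000 = 35%, within the 36% cap
Employment 35 ≥ 6 months
All requirements met. Score 799 falls in the 780 or above tier → 5%.

Approved at 5%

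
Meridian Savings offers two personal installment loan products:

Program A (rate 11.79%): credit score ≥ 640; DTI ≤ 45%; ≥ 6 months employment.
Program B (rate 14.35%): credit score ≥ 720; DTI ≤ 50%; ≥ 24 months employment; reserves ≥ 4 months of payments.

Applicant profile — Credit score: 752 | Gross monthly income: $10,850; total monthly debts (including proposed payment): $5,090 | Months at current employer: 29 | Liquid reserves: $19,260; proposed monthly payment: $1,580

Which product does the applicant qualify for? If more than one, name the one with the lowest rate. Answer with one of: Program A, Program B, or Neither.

DTI = 5,090/10,850 = 46.9%.
Reserves = 19,260/1,580 = 12.2 months.
Program A: score 752 ≥ 640; DTI 46.9% > 45%; employment 29 ≥ 6 mo → does not qualify.
Program B: score 752 ≥ 720; DTI 46.9% ≤ 50%; employment 29 ≥ 24 mo; reserves 12.2 ≥ 4 mo → qualifies.

Program B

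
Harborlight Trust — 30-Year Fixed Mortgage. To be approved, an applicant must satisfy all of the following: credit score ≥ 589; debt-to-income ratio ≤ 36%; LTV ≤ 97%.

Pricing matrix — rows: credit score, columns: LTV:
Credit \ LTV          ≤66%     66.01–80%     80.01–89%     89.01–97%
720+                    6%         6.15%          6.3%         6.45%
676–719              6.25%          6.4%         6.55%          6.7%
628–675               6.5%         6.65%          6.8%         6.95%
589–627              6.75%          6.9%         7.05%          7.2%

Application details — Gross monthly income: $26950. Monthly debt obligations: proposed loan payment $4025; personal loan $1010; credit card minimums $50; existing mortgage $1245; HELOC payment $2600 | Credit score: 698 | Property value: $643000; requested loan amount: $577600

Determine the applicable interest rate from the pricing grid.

6.7%

Credit score 698 ≥ 589; Total monthly debts = (4,025 + 1,010 + 50 + 1,245 + 2,600) = 8,930. Debt-to-income = 8,930/26,950 = 33.1% — meets 36% limit
LTV = 577,600/643,000 = 89.8% ≤ 97%
Row: 698 falls in 676–719. Column: 89.8% falls in 89.01–97%. Rate = 6.7%.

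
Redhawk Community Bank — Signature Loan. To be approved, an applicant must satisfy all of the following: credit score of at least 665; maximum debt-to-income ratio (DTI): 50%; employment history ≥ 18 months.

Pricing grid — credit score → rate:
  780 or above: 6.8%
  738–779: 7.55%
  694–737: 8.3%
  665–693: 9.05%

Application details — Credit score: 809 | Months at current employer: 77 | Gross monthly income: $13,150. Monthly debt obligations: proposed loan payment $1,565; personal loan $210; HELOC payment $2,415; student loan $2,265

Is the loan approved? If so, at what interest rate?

Credit score 809 ≥ 665 (meets minimum)
Employment 77 ≥ 18 months
Total monthly debts = (1,565 + 210 + 2,415 + 2,265) = 6,455. DTI: 6,455 ÷ 13,150 = 49.1%, within the 50% cap
All requirements met. Score 809 falls in the 780 or above tier → 6.8%.

Approved at 6.8%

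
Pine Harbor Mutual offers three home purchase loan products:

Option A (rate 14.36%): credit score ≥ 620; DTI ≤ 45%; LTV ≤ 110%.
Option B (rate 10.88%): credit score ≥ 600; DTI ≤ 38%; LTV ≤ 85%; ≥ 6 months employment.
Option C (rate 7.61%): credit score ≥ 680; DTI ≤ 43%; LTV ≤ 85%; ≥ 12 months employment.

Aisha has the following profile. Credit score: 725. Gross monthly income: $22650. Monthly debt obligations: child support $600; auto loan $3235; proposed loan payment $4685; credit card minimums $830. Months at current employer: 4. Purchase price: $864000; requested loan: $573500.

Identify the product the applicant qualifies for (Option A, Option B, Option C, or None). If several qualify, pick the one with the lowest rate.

Total debts = (600 + 3,235 + 4,685 + 830) = 9,350; DTI = 9,350/22,650 = 41.3%.
LTV = 573,500/864,000 = 66.4%.
Option A: score 725 ≥ 620; DTI 41.3% ≤ 45%; LTV 66.4% ≤ 110% → qualifies.
Option B: score 725 ≥ 600; DTI 41.3% > 38%; LTV 66.4% ≤ 85%; employment 4 < 6 mo → does not qualify.
Option C: score 725 ≥ 680; DTI 41.3% ≤ 43%; LTV 66.4% ≤ 85%; employment 4 < 12 mo → does not qualify.

Option A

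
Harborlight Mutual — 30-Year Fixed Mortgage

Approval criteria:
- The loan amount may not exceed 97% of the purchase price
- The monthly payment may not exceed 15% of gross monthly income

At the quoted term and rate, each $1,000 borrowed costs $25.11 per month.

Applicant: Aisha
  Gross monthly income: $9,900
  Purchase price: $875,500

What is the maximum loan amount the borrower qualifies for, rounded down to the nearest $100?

$59,100

Payment cap: 15% × $9,900 = $1,485/month.
At $25.11 per $1,000, that supports 1,485/25.11 × 1,000 ≈ $59,139 → $59,100.
LTV cap: 97% × $875,500 = $849,235 → $849,200.
Binding constraint: payment-to-income.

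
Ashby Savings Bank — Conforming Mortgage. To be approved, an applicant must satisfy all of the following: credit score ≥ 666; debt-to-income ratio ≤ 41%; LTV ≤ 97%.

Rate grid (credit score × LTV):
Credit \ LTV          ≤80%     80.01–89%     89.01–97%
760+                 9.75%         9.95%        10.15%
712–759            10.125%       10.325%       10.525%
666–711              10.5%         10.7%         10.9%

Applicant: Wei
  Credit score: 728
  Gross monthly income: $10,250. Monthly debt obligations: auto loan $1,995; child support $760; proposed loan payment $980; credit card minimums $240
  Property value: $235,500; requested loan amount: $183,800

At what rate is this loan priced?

10.125%

Credit score 728 ≥ 666; Total monthly debts = (1,995 + 760 + 980 + 240) = 3,975. DTI: 3,975 ÷ 10,250 = 38.8%, within the 41% cap
Loan-to-value = 183,800/235,500 = 78% — pass (97% max)
Score 728 is in the 712–759 band; LTV 78% is in the ≤80% band → 10.125%.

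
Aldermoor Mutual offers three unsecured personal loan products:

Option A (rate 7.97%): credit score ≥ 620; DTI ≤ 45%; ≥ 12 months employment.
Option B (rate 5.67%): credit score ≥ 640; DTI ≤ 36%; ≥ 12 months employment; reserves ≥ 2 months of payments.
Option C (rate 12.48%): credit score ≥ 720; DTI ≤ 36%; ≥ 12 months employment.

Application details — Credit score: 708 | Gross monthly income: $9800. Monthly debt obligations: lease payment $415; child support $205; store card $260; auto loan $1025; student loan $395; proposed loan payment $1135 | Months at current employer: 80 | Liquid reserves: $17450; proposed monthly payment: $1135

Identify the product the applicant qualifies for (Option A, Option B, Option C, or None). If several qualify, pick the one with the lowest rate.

Total debts = (415 + 205 + 260 + 1,025 + 395 + 1,135) = 3,435; DTI = 3,435/9,800 = 35.1%.
Reserves = 17,450/1,135 = 15.4 months.
Option A: score 708 ≥ 620; DTI 35.1% ≤ 45%; employment 80 ≥ 12 mo → qualifies.
Option B: score 708 ≥ 640; DTI 35.1% ≤ 36%; employment 80 ≥ 12 mo; reserves 15.4 ≥ 2 mo → qualifies.
Option C: score 708 < 720; DTI 35.1% ≤ 36%; employment 80 ≥ 12 mo → does not qualify.
Qualifying: Option A, Option B. Lowest rate is 5.67% → Option B.

Option B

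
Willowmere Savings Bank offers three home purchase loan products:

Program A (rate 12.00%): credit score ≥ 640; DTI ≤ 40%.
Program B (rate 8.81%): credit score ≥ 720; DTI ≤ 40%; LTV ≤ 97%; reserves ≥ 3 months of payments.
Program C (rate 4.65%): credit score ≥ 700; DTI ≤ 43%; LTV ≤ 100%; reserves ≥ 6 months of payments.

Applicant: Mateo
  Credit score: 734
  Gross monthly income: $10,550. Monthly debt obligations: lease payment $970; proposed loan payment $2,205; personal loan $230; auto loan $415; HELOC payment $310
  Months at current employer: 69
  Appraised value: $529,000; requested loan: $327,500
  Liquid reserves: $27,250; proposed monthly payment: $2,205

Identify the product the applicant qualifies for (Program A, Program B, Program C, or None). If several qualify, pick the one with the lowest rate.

Total debts = (970 + 2,205 + 230 + 415 + 310) = 4,130; DTI = 4,130/10,550 = 39.1%.
LTV = 327,500/529,000 = 61.9%.
Reserves = 27,250/2,205 = 12.4 months.
Program A: score 734 ≥ 640; DTI 39.1% ≤ 40% → qualifies.
Program B: score 734 ≥ 720; DTI 39.1% ≤ 40%; LTV 61.9% ≤ 97%; reserves 12.4 ≥ 3 mo → qualifies.
Program C: score 734 ≥ 700; DTI 39.1% ≤ 43%; LTV 61.9% ≤ 100%; reserves 12.4 ≥ 6 mo → qualifies.
Qualifying: Program A, Program B, Program C. Lowest rate is 4.65% → Program C.

Program C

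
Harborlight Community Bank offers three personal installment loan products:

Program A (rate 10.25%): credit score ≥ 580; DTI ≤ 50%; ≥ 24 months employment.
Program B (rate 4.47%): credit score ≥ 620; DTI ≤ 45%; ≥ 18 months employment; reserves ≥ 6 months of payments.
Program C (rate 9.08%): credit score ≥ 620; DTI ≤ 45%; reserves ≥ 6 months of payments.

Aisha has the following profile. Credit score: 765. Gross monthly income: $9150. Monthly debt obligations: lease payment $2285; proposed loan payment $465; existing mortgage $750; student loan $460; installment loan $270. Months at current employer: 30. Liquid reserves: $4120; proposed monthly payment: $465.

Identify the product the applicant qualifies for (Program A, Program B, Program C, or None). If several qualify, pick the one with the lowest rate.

Program A

Total debts = (2,285 + 465 + 750 + 460 + 270) = 4,230; DTI = 4,230/9,150 = 46.2%.
Reserves = 4,120/465 = 8.9 months.
Program A: score 765 ≥ 580; DTI 46.2% ≤ 50%; employment 30 ≥ 24 mo → qualifies.
Program B: score 765 ≥ 620; DTI 46.2% > 45%; employment 30 ≥ 18 mo; reserves 8.9 ≥ 6 mo → does not qualify.
Program C: score 765 ≥ 620; DTI 46.2% > 45%; reserves 8.9 ≥ 6 mo → does not qualify.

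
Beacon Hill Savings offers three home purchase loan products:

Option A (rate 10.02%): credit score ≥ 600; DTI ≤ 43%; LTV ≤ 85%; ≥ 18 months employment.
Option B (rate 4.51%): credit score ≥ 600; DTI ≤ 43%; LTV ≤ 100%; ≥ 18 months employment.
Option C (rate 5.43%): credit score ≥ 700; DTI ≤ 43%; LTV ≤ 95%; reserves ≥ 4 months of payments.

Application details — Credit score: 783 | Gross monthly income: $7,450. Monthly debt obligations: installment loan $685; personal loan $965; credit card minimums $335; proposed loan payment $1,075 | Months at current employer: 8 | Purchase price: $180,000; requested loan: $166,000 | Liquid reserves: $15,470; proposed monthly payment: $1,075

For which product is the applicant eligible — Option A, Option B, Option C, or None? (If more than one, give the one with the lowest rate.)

Option C

Total debts = (685 + 965 + 335 + 1,075) = 3,060; DTI = 3,060/7,450 = 41.1%.
LTV = 166,000/180,000 = 92.2%.
Reserves = 15,470/1,075 = 14.4 months.
Option A: score 783 ≥ 600; DTI 41.1% ≤ 43%; LTV 92.2% > 85%; employment 8 < 18 mo → does not qualify.
Option B: score 783 ≥ 600; DTI 41.1% ≤ 43%; LTV 92.2% ≤ 100%; employment 8 < 18 mo → does not qualify.
Option C: score 783 ≥ 700; DTI 41.1% ≤ 43%; LTV 92.2% ≤ 95%; reserves 14.4 ≥ 4 mo → qualifies.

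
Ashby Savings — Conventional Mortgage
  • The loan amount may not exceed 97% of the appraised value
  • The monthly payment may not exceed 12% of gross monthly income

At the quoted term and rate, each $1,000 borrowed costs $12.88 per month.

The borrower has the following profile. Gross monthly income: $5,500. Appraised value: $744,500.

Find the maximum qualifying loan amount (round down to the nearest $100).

Payment cap: 12% × $5,500 = $660/month.
At $12.88 per $1,000, that supports 660/12.88 × 1,000 ≈ $51,242 → $51,200.
LTV cap: 97% × $744,500 = $722,165 → $722,100.
Binding constraint: payment-to-income.

$51,200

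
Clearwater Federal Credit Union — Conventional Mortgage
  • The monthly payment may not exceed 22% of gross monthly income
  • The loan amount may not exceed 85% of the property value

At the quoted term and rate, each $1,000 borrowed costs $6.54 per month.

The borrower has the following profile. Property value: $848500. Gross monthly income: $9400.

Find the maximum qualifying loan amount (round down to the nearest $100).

Payment cap: 22% × $9,400 = $2,068/month.
At $6.54 per $1,000, that supports 2,068/6.54 × 1,000 ≈ $316,207 → $316,200.
LTV cap: 85% × $848,500 = $721,225 → $721,200.
Binding constraint: payment-to-income.

$316,200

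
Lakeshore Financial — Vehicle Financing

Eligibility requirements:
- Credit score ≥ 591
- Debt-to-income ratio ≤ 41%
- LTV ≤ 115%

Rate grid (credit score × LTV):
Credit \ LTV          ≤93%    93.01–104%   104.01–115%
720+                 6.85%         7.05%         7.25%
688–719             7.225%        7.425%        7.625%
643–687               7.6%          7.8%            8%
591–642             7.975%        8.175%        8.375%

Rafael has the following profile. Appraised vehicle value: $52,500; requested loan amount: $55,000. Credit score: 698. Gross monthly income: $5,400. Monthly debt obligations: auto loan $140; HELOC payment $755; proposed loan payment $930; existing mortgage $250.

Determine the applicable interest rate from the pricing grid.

7.625%

Credit score 698 ≥ 591; Total monthly debts = (140 + 755 + 930 + 250) = 2,075. DTI: 2,075 ÷ 5,400 = 38.4%, within the 41% cap
LTV: 55,000 ÷ 52,500 = 104.8%, within 115% cap
Credit 698 → row 688–719; LTV 104.8% → column 104.01–115%. Grid cell → 7.625%.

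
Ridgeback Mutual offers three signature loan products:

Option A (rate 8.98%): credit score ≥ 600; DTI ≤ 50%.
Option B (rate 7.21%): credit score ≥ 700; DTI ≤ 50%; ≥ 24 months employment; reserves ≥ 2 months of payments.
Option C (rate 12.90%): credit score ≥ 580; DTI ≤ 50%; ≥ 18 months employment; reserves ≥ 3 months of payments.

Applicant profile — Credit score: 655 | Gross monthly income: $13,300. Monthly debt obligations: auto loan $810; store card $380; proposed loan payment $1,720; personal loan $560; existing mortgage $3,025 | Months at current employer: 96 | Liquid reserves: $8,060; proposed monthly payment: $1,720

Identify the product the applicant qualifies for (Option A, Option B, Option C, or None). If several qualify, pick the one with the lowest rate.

Total debts = (810 + 380 + 1,720 + 560 + 3,025) = 6,495; DTI = 6,495/13,300 = 48.8%.
Reserves = 8,060/1,720 = 4.7 months.
Option A: score 655 ≥ 600; DTI 48.8% ≤ 50% → qualifies.
Option B: score 655 < 700; DTI 48.8% ≤ 50%; employment 96 ≥ 24 mo; reserves 4.7 ≥ 2 mo → does not qualify.
Option C: score 655 ≥ 580; DTI 48.8% ≤ 50%; employment 96 ≥ 18 mo; reserves 4.7 ≥ 3 mo → qualifies.
Qualifying: Option A, Option C. Lowest rate is 8.98% → Option A.

Option A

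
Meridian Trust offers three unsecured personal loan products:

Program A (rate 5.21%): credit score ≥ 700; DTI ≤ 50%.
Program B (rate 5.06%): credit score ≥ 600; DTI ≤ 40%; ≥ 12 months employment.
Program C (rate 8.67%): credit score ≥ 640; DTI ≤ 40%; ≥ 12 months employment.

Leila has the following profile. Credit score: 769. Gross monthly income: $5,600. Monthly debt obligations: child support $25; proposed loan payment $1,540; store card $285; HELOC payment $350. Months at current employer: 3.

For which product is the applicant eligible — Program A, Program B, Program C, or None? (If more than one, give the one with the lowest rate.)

Program A

Total debts = (25 + 1,540 + 285 + 350) = 2,200; DTI = 2,200/5,600 = 39.3%.
Program A: score 769 ≥ 700; DTI 39.3% ≤ 50% → qualifies.
Program B: score 769 ≥ 600; DTI 39.3% ≤ 40%; employment 3 < 12 mo → does not qualify.
Program C: score 769 ≥ 640; DTI 39.3% ≤ 40%; employment 3 < 12 mo → does not qualify.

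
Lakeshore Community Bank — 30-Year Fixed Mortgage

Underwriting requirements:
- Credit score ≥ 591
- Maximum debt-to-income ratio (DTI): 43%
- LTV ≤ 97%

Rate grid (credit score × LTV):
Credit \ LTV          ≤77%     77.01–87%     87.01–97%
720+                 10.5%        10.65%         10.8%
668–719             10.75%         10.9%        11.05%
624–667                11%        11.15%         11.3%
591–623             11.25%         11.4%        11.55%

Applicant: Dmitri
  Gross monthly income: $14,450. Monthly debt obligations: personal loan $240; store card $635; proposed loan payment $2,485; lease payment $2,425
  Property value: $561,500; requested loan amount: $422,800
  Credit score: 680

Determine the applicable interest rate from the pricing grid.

10.75%

Credit score 680 ≥ 591; Total monthly debts = (240 + 635 + 2,485 + 2,425) = 5,785. Debt-to-income = 5,785/14,450 = 40% — meets 43% limit
Loan-to-value = 422,800/561,500 = 75.3% — pass (97% max)
Credit 680 → row 668–719; LTV 75.3% → column ≤77%. Grid cell → 10.75%.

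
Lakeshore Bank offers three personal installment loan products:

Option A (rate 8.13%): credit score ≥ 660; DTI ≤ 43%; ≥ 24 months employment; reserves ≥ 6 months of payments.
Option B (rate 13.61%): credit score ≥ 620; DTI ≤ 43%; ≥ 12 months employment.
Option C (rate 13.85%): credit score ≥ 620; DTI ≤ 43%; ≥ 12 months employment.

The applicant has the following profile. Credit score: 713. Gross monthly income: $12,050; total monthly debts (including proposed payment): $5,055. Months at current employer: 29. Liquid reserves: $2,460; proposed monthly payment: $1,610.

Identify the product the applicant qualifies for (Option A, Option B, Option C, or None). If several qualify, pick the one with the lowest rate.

Option B

DTI = 5,055/12,050 = 42%.
Reserves = 2,460/1,610 = 1.5 months.
Option A: score 713 ≥ 660; DTI 42% ≤ 43%; employment 29 ≥ 24 mo; reserves 1.5 < 6 mo → does not qualify.
Option B: score 713 ≥ 620; DTI 42% ≤ 43%; employment 29 ≥ 12 mo → qualifies.
Option C: score 713 ≥ 620; DTI 42% ≤ 43%; employment 29 ≥ 12 mo → qualifies.
Qualifying: Option B, Option C. Lowest rate is 13.61% → Option B.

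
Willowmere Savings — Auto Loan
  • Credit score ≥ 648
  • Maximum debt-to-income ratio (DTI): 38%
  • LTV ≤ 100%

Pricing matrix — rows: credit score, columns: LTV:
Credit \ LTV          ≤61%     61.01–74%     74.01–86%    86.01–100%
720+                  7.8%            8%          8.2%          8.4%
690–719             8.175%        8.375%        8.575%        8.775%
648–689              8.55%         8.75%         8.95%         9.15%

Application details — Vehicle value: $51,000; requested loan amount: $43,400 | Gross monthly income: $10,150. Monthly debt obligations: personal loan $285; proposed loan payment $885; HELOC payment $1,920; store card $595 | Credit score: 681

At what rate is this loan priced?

Credit score 681 ≥ 648; Total monthly debts = (285 + 885 + 1,920 + 595) = 3,685. Debt-to-income = 3,685/10,150 = 36.3% — meets 38% limit
Loan-to-value = 43,400/51,000 = 85.1% — pass (100% max)
Score 681 is in the 648–689 band; LTV 85.1% is in the 74.01–86% band → 8.95%.

8.95%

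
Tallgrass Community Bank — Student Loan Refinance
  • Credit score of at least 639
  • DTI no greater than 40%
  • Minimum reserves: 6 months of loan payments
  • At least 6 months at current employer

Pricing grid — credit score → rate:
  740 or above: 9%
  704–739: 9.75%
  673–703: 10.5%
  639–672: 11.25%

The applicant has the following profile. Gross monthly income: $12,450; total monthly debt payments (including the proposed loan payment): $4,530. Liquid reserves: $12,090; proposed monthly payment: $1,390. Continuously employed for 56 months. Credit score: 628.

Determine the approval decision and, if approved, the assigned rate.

Credit score 628 < 639 (below minimum)
Liquid reserves cover 12,090/1,390 = 8.7 months — ≥ 6 required
Employment 56 ≥ 6 months
DTI: 4,530 ÷ 12,450 = 36.4%, within the 40% cap
Not all requirements met → denied.

Denied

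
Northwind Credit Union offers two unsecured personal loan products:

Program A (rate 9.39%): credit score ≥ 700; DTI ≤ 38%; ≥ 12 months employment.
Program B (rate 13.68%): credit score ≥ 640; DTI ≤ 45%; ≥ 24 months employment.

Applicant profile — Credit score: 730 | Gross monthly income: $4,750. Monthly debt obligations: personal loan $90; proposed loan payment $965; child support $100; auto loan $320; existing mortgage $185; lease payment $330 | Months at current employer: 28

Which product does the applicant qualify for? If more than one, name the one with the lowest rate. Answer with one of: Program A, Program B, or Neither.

Total debts = (90 + 965 + 100 + 320 + 185 + 330) = 1,990; DTI = 1,990/4,750 = 41.9%.
Program A: score 730 ≥ 700; DTI 41.9% > 38%; employment 28 ≥ 12 mo → does not qualify.
Program B: score 730 ≥ 640; DTI 41.9% ≤ 45%; employment 28 ≥ 24 mo → qualifies.

Program B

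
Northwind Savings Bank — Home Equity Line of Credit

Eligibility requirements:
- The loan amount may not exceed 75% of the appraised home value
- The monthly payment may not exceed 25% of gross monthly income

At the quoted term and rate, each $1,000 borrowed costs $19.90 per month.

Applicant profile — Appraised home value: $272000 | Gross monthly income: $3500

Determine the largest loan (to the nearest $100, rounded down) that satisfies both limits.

$43,900

Payment cap: 25% × $3,500 = $875/month.
At $19.90 per $1,000, that supports 875/19.90 × 1,000 ≈ $43,969 → $43,900.
LTV cap: 75% × $272,000 = $204,000 → $204,000.
Binding constraint: payment-to-income.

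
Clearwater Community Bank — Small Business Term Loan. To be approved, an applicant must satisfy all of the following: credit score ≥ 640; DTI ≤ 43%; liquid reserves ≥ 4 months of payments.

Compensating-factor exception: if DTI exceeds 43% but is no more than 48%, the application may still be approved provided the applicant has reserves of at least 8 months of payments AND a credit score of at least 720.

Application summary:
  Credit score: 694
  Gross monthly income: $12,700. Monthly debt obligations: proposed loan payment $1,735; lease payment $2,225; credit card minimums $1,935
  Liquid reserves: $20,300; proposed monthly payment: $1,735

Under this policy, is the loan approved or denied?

Credit score 694 ≥ 640 (meets base)
Total debts = (1,735 + 2,225 + 1,935) = 5,895. DTI = 5,895/12,700 = 46.4% > 43% — standard DTI limit exceeded.
Liquid reserves cover 20,300/1,735 = 11.7 months — ≥ 4 required
DTI 46.4% is within the 43%–48% exception band; checking compensating factors.
Override check — reserves: 11.7 mo (ok); score: 694 (below 720).
Compensating-factor requirement not fully met.

Denied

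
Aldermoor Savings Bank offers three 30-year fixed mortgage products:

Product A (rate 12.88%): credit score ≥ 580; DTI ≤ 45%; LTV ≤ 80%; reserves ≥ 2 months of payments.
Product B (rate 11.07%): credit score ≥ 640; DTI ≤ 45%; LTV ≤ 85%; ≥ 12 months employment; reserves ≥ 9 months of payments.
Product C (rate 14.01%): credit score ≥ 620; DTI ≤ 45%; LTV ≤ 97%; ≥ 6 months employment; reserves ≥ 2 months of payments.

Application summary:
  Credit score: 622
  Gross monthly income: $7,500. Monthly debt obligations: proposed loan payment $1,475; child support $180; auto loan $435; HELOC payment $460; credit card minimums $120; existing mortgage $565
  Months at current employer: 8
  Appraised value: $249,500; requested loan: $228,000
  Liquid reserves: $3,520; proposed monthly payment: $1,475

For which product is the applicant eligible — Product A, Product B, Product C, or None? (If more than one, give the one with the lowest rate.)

Total debts = (1,475 + 180 + 435 + 460 + 120 + 565) = 3,235; DTI = 3,235/7,500 = 43.1%.
LTV = 228,000/249,500 = 91.4%.
Reserves = 3,520/1,475 = 2.4 months.
Product A: score 622 ≥ 580; DTI 43.1% ≤ 45%; LTV 91.4% > 80%; reserves 2.4 ≥ 2 mo → does not qualify.
Product B: score 622 < 640; DTI 43.1% ≤ 45%; LTV 91.4% > 85%; employment 8 < 12 mo; reserves 2.4 < 9 mo → does not qualify.
Product C: score 622 ≥ 620; DTI 43.1% ≤ 45%; LTV 91.4% ≤ 97%; employment 8 ≥ 6 mo; reserves 2.4 ≥ 2 mo → qualifies.

Product C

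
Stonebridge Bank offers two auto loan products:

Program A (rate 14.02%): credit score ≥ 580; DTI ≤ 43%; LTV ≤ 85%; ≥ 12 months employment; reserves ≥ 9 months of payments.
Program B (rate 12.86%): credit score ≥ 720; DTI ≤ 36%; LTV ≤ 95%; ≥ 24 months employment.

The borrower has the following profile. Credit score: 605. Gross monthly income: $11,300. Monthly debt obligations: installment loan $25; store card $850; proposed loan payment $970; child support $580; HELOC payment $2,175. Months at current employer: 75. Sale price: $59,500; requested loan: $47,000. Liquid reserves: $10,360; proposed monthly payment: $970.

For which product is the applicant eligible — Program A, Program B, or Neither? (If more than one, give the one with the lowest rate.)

Program A

Total debts = (25 + 850 + 970 + 580 + 2,175) = 4,600; DTI = 4,600/11,300 = 40.7%.
LTV = 47,000/59,500 = 79%.
Reserves = 10,360/970 = 10.7 months.
Program A: score 605 ≥ 580; DTI 40.7% ≤ 43%; LTV 79% ≤ 85%; employment 75 ≥ 12 mo; reserves 10.7 ≥ 9 mo → qualifies.
Program B: score 605 < 720; DTI 40.7% > 36%; LTV 79% ≤ 95%; employment 75 ≥ 24 mo → does not qualify.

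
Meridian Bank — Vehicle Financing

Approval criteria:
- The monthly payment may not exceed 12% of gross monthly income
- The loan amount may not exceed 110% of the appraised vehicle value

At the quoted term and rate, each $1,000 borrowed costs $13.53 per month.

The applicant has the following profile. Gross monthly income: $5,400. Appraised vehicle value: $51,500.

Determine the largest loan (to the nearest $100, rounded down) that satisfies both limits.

Payment cap: 12% × $5,400 = $648/month.
At $13.53 per $1,000, that supports 648/13.53 × 1,000 ≈ $47,893 → $47,800.
LTV cap: 110% × $51,500 = $56,650 → $56,600.
Binding constraint: payment-to-income.

$47,800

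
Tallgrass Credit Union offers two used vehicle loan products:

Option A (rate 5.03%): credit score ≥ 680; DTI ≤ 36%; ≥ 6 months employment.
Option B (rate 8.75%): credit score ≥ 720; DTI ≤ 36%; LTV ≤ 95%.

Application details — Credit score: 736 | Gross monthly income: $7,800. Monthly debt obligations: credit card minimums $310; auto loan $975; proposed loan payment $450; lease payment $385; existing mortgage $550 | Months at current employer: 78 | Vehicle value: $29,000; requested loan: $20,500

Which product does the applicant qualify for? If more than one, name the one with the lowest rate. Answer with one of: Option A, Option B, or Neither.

Total debts = (310 + 975 + 450 + 385 + 550) = 2,670; DTI = 2,670/7,800 = 34.2%.
LTV = 20,500/29,000 = 70.7%.
Option A: score 736 ≥ 680; DTI 34.2% ≤ 36%; employment 78 ≥ 6 mo → qualifies.
Option B: score 736 ≥ 720; DTI 34.2% ≤ 36%; LTV 70.7% ≤ 95% → qualifies.
Qualifying: Option A, Option B. Lowest rate is 5.03% → Option A.

Option A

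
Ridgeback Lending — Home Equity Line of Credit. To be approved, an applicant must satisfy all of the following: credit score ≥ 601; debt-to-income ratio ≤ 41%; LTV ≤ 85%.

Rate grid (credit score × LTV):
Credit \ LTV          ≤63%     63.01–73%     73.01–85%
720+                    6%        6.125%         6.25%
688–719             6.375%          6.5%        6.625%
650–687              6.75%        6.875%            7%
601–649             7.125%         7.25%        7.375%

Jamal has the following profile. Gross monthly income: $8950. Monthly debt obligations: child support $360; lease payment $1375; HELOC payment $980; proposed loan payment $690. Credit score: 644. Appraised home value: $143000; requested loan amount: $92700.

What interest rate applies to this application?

Credit score 644 ≥ 601; Total monthly debts = (360 + 1,375 + 980 + 690) = 3,405. Debt-to-income = 3,405/8,950 = 38% — meets 41% limit
LTV: 92,700 ÷ 143,000 = 64.8%, within 85% cap
Row: 644 falls in 601–649. Column: 64.8% falls in 63.01–73%. Rate = 7.25%.

7.25%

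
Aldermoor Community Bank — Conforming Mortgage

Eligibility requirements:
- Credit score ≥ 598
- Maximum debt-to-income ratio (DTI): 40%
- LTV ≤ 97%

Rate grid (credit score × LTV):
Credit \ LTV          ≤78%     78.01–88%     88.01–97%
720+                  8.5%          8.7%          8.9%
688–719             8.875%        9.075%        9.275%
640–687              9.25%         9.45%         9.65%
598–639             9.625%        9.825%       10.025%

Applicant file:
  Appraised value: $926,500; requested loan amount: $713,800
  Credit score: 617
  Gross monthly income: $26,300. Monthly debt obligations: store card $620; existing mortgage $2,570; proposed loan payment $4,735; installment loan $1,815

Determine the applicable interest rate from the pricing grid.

Credit score 617 ≥ 598; Total monthly debts = (620 + 2,570 + 4,735 + 1,815) = 9,740. DTI: 9,740 ÷ 26,300 = 37%, within the 40% cap
Loan-to-value = 713,800/926,500 = 77% — pass (97% max)
Row: 617 falls in 598–639. Column: 77% falls in ≤78%. Rate = 9.625%.

9.625%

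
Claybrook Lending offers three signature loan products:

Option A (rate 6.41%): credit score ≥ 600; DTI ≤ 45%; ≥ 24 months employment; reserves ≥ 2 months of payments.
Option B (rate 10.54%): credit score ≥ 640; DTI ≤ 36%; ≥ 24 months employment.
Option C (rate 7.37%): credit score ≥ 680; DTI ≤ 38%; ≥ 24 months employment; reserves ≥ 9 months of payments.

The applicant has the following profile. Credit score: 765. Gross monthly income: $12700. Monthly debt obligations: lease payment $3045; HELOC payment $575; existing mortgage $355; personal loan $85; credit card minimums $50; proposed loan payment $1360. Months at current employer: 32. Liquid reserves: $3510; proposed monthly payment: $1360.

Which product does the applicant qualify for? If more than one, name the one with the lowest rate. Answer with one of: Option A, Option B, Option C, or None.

Option A

Total debts = (3,045 + 575 + 355 + 85 + 50 + 1,360) = 5,470; DTI = 5,470/12,700 = 43.1%.
Reserves = 3,510/1,360 = 2.6 months.
Option A: score 765 ≥ 600; DTI 43.1% ≤ 45%; employment 32 ≥ 24 mo; reserves 2.6 ≥ 2 mo → qualifies.
Option B: score 765 ≥ 640; DTI 43.1% > 36%; employment 32 ≥ 24 mo → does not qualify.
Option C: score 765 ≥ 680; DTI 43.1% > 38%; employment 32 ≥ 24 mo; reserves 2.6 < 9 mo → does not qualify.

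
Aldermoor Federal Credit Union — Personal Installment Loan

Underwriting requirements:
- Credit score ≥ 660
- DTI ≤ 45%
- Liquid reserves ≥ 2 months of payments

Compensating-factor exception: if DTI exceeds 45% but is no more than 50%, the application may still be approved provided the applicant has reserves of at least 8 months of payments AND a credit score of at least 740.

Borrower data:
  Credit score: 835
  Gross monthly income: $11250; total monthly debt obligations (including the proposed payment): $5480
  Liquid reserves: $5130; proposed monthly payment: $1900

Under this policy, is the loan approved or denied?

Denied

Credit score 835 ≥ 660 (meets base)
DTI = 5,480/11,250 = 48.7% > 45% — standard DTI limit exceeded.
Reserves = 5,130/1,900 = 2.7 months ≥ 2
48.7% falls in the override range (45%–50%), so the compensating-factor test applies.
Reserves 2.7 < 8 months; credit score 835 ≥ 740.
Override conditions not both satisfied; exception does not apply.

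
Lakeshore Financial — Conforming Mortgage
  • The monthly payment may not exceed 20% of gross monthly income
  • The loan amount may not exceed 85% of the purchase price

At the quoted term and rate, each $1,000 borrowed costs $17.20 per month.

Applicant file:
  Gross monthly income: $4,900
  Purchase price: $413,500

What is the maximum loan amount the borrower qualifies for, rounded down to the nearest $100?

$56,900

Payment cap: 20% × $4,900 = $980/month.
At $17.20 per $1,000, that supports 980/17.20 × 1,000 ≈ $56,976 → $56,900.
LTV cap: 85% × $413,500 = $351,475 → $351,400.
Binding constraint: payment-to-income.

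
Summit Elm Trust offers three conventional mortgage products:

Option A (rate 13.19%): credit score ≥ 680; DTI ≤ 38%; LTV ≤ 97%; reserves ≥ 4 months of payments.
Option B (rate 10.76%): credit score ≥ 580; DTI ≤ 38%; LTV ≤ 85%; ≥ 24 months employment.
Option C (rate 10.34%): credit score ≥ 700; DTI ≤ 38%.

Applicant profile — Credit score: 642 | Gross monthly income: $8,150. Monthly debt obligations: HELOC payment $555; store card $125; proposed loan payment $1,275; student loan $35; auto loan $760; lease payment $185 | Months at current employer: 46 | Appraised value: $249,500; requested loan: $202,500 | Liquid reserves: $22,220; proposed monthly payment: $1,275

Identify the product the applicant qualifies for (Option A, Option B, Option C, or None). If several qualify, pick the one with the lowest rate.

Total debts = (555 + 125 + 1,275 + 35 + 760 + 185) = 2,935; DTI = 2,935/8,150 = 36%.
LTV = 202,500/249,500 = 81.2%.
Reserves = 22,220/1,275 = 17.4 months.
Option A: score 642 < 680; DTI 36% ≤ 38%; LTV 81.2% ≤ 97%; reserves 17.4 ≥ 4 mo → does not qualify.
Option B: score 642 ≥ 580; DTI 36% ≤ 38%; LTV 81.2% ≤ 85%; employment 46 ≥ 24 mo → qualifies.
Option C: score 642 < 700; DTI 36% ≤ 38% → does not qualify.

Option B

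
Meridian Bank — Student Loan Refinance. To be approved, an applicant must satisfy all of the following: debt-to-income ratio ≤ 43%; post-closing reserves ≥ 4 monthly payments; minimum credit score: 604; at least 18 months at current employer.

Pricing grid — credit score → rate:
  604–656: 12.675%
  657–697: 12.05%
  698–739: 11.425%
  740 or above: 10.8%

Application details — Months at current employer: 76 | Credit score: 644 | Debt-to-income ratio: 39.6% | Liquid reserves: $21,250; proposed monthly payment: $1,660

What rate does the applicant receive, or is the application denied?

Approved at 12.675%

Credit score 644 ≥ 604 (meets minimum)
Employment 76 ≥ 18 months
Reserves = 21,250/1,660 = 12.8 months ≥ 4
DTI 39.6% is within the 43% limit
All requirements met. Score 644 falls in the 604–656 tier → 12.675%.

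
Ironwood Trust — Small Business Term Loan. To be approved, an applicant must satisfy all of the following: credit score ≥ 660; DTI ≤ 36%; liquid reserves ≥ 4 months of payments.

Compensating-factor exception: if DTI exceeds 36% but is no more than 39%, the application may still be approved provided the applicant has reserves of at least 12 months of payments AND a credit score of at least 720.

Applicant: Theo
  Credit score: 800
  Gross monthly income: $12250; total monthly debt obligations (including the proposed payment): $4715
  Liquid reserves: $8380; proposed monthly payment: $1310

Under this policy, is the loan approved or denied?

Credit score 800 ≥ 660 (meets base)
DTI: 4,715 ÷ 12,250 = 38.5%, over the 36% base limit.
Reserves = 8,380/1,310 = 6.4 months ≥ 4
DTI 38.5% is within the 36%–39% exception band; checking compensating factors.
Override check — reserves: 6.4 mo (short of 12); score: 800 (ok).
Compensating-factor requirement not fully met.

Denied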